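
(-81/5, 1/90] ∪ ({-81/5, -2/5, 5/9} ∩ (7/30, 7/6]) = (-81/5, 1/90] ∪ {5/9}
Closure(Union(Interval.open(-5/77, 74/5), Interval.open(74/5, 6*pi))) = Interval(-5/77, 6*pi)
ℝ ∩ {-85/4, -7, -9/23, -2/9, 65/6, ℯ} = {-85/4, -7, -9/23, -2/9, 65/6, ℯ}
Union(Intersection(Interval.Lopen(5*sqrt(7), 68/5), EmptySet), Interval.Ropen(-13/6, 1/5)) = Interval.Ropen(-13/6, 1/5)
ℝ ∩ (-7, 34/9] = (-7, 34/9]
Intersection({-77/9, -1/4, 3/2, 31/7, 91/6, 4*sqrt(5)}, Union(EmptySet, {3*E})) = EmptySet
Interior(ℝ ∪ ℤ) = ℝ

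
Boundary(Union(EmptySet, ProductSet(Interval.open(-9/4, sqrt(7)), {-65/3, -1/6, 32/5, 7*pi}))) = ProductSet(Interval(-9/4, sqrt(7)), {-65/3, -1/6, 32/5, 7*pi})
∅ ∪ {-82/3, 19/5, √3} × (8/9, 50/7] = {-82/3, 19/5, √3} × (8/9, 50/7]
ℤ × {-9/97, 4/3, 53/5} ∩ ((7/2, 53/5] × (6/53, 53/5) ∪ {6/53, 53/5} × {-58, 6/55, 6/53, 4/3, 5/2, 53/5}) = {4, 5, …, 10} × {4/3}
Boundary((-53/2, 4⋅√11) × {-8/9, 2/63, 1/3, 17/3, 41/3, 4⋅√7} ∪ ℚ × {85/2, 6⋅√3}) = (ℝ × {85/2, 6⋅√3}) ∪ ([-53/2, 4⋅√11] × {-8/9, 2/63, 1/3, 17/3, 41/3, 4⋅√7})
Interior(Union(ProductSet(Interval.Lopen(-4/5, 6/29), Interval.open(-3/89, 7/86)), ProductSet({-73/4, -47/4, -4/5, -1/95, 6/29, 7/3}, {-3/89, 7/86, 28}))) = ProductSet(Interval.open(-4/5, 6/29), Interval.open(-3/89, 7/86))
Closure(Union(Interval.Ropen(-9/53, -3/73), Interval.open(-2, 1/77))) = Interval(-2, 1/77)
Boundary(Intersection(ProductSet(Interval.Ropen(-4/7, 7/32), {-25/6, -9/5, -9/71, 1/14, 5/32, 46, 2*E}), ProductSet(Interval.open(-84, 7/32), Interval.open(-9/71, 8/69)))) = ProductSet(Interval(-4/7, 7/32), {1/14})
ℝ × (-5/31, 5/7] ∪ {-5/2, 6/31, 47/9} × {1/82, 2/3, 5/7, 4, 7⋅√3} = (ℝ × (-5/31, 5/7]) ∪ ({-5/2, 6/31, 47/9} × {1/82, 2/3, 5/7, 4, 7⋅√3})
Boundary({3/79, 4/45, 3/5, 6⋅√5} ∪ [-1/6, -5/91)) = {-1/6, -5/91, 3/79, 4/45, 3/5, 6⋅√5}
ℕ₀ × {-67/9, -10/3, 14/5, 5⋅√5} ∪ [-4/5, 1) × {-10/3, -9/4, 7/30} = ([-4/5, 1) × {-10/3, -9/4, 7/30}) ∪ (ℕ₀ × {-67/9, -10/3, 14/5, 5⋅√5})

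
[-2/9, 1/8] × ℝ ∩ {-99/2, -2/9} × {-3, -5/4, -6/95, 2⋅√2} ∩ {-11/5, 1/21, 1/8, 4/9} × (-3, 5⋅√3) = ∅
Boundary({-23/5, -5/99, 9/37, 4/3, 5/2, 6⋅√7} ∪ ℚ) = ℝ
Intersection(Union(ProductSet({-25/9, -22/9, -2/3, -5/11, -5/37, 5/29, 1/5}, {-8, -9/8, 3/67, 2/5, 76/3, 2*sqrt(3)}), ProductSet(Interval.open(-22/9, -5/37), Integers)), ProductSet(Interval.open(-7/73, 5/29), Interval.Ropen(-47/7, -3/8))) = EmptySet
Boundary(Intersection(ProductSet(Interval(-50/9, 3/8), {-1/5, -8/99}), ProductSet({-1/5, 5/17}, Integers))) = EmptySet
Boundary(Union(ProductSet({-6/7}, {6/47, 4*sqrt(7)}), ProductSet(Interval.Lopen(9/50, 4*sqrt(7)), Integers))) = Union(ProductSet({-6/7}, {6/47, 4*sqrt(7)}), ProductSet(Interval(9/50, 4*sqrt(7)), Integers))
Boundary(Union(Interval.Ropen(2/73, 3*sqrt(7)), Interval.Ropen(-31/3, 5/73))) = {-31/3, 3*sqrt(7)}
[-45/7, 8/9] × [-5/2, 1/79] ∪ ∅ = [-45/7, 8/9] × [-5/2, 1/79]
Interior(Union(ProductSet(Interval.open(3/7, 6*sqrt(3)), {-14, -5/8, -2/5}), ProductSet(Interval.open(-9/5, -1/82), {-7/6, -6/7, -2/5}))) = EmptySet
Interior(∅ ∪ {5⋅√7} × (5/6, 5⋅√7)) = ∅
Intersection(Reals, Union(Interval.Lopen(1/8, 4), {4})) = Interval.Lopen(1/8, 4)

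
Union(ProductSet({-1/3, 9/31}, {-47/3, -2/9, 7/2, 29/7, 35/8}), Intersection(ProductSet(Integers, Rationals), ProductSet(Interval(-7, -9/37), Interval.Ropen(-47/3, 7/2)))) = Union(ProductSet({-1/3, 9/31}, {-47/3, -2/9, 7/2, 29/7, 35/8}), ProductSet(Range(-7, 0, 1), Intersection(Interval.Ropen(-47/3, 7/2), Rationals)))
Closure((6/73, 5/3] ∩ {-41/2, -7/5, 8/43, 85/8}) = {8/43}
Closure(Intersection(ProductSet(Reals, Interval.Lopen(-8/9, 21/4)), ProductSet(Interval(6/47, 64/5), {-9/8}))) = EmptySet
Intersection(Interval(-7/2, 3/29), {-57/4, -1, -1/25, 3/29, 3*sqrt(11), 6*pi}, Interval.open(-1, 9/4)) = {-1/25, 3/29}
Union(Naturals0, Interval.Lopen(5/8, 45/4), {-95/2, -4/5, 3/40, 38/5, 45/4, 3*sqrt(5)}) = Union({-95/2, -4/5, 3/40}, Interval.Lopen(5/8, 45/4), Naturals0)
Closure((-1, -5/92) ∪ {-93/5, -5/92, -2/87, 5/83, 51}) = {-93/5, -2/87, 5/83, 51} ∪ [-1, -5/92]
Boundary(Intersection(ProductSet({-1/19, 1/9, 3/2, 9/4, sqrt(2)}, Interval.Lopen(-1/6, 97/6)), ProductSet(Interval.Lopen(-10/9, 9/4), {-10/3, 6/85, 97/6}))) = ProductSet({-1/19, 1/9, 3/2, 9/4, sqrt(2)}, {6/85, 97/6})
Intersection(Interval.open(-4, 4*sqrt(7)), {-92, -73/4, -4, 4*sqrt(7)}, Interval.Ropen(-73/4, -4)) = EmptySet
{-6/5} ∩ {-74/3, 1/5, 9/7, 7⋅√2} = ∅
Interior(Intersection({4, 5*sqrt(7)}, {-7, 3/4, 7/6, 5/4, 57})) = EmptySet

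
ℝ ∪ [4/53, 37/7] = (-∞, ∞)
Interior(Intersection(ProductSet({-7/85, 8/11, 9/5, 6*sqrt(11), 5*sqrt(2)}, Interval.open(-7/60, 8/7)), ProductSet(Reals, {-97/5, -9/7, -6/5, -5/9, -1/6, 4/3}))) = EmptySet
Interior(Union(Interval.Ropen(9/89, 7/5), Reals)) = Interval(-oo, oo)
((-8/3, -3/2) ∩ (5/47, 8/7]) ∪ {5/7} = {5/7}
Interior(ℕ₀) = ∅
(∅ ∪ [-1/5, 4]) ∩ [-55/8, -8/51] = [-1/5, -8/51]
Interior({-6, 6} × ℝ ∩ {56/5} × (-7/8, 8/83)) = ∅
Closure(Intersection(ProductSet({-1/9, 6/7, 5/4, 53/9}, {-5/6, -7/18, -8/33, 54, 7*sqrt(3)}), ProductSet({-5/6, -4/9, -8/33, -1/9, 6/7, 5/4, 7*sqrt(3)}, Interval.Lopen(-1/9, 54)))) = ProductSet({-1/9, 6/7, 5/4}, {54, 7*sqrt(3)})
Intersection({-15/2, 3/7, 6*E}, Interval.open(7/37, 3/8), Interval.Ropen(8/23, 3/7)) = EmptySet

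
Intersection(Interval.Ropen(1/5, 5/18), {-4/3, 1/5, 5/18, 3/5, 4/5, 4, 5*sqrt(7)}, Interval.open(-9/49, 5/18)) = {1/5}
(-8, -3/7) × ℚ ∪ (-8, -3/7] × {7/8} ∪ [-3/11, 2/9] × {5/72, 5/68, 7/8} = ((-8, -3/7) × ℚ) ∪ ((-8, -3/7] × {7/8}) ∪ ([-3/11, 2/9] × {5/72, 5/68, 7/8})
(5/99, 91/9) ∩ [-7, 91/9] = (5/99, 91/9)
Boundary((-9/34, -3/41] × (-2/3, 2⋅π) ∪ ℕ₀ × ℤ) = (ℕ₀ \ (-9/34, -3/41) × ℤ) ∪ ({-9/34, -3/41} × [-2/3, 2⋅π]) ∪ ([-9/34, -3/41] × {-2/3, 2⋅π}) ∪ (ℕ₀ × ℤ \ (-2/3, 2⋅π))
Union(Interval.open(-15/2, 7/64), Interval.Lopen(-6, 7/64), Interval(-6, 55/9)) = Interval.Lopen(-15/2, 55/9)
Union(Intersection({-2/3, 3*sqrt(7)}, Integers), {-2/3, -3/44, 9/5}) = {-2/3, -3/44, 9/5}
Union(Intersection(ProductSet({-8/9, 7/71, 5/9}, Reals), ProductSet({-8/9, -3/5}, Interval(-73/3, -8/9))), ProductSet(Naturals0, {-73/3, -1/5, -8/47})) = Union(ProductSet({-8/9}, Interval(-73/3, -8/9)), ProductSet(Naturals0, {-73/3, -1/5, -8/47}))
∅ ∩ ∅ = ∅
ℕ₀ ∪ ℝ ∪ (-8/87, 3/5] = (-∞, ∞)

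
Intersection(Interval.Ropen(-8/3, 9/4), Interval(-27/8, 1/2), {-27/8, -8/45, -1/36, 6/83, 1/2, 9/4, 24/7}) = {-8/45, -1/36, 6/83, 1/2}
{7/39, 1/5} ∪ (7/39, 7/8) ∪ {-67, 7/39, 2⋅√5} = {-67, 2⋅√5} ∪ [7/39, 7/8)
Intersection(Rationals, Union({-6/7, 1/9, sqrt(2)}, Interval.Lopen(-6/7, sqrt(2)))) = Intersection(Interval(-6/7, sqrt(2)), Rationals)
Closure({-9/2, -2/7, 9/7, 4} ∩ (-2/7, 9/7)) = ∅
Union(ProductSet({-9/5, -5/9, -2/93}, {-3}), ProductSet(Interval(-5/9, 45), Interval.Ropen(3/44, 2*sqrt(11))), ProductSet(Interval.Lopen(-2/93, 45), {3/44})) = Union(ProductSet({-9/5, -5/9, -2/93}, {-3}), ProductSet(Interval(-5/9, 45), Interval.Ropen(3/44, 2*sqrt(11))))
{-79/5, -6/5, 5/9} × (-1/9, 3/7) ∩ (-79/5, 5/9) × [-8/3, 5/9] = {-6/5} × (-1/9, 3/7)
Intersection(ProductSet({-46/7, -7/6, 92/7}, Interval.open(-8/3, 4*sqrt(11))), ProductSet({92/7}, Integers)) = ProductSet({92/7}, Range(-2, 14, 1))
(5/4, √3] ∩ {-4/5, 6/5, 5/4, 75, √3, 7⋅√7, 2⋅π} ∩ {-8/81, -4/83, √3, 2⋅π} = {√3}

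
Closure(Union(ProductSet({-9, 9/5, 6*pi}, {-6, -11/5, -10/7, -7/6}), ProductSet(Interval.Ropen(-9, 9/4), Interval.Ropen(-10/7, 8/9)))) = Union(ProductSet({-9, 9/4}, Interval(-10/7, 8/9)), ProductSet({-9, 9/5, 6*pi}, {-6, -11/5, -10/7, -7/6}), ProductSet(Interval(-9, 9/4), {-10/7, 8/9}), ProductSet(Interval.Ropen(-9, 9/4), Interval.Ropen(-10/7, 8/9)))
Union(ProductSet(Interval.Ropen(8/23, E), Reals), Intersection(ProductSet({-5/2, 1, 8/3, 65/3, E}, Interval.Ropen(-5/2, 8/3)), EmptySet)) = ProductSet(Interval.Ropen(8/23, E), Reals)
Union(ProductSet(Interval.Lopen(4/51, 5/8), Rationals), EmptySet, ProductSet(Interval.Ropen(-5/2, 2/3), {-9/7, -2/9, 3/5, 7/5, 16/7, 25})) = Union(ProductSet(Interval.Ropen(-5/2, 2/3), {-9/7, -2/9, 3/5, 7/5, 16/7, 25}), ProductSet(Interval.Lopen(4/51, 5/8), Rationals))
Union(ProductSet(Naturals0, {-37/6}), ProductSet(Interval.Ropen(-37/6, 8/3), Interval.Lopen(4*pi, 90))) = Union(ProductSet(Interval.Ropen(-37/6, 8/3), Interval.Lopen(4*pi, 90)), ProductSet(Naturals0, {-37/6}))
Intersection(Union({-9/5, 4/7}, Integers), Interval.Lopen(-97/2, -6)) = Range(-48, -5, 1)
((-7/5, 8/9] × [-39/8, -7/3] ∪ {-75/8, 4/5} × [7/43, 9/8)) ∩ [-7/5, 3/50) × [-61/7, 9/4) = (-7/5, 3/50) × [-39/8, -7/3]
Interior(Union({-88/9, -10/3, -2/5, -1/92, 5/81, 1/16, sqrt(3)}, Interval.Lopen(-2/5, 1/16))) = Interval.open(-2/5, 1/16)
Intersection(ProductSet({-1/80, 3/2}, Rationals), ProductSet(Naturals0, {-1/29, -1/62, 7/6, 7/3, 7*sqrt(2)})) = EmptySet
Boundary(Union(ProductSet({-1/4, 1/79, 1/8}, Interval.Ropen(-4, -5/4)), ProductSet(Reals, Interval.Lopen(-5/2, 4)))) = Union(ProductSet({-1/4, 1/79, 1/8}, Interval(-4, -5/2)), ProductSet(Reals, {-5/2, 4}))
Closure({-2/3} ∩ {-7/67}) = ∅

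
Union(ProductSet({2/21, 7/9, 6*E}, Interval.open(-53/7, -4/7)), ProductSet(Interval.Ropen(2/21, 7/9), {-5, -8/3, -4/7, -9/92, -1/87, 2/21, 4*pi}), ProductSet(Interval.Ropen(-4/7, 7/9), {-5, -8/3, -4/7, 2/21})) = Union(ProductSet({2/21, 7/9, 6*E}, Interval.open(-53/7, -4/7)), ProductSet(Interval.Ropen(-4/7, 7/9), {-5, -8/3, -4/7, 2/21}), ProductSet(Interval.Ropen(2/21, 7/9), {-5, -8/3, -4/7, -9/92, -1/87, 2/21, 4*pi}))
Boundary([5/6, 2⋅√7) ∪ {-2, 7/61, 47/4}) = {-2, 7/61, 5/6, 47/4, 2⋅√7}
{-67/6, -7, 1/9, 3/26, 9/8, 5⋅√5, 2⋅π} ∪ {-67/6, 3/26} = {-67/6, -7, 1/9, 3/26, 9/8, 5⋅√5, 2⋅π}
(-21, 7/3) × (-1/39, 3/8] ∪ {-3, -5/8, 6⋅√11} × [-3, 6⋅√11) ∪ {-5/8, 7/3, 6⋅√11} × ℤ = ({-5/8, 7/3, 6⋅√11} × ℤ) ∪ ((-21, 7/3) × (-1/39, 3/8]) ∪ ({-3, -5/8, 6⋅√11} × [-3, 6⋅√11))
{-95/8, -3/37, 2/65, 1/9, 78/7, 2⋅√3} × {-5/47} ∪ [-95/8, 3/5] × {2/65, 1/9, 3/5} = ([-95/8, 3/5] × {2/65, 1/9, 3/5}) ∪ ({-95/8, -3/37, 2/65, 1/9, 78/7, 2⋅√3} × {-5/47})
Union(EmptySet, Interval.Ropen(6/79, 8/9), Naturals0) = Union(Interval.Ropen(6/79, 8/9), Naturals0)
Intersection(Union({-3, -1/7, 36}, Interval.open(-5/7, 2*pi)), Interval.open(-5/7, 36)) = Interval.open(-5/7, 2*pi)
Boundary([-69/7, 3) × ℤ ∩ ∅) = ∅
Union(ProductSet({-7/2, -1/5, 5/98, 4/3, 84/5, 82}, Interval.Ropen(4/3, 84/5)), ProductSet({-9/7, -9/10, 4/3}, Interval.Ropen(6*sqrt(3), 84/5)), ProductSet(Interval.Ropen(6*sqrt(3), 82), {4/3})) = Union(ProductSet({-9/7, -9/10, 4/3}, Interval.Ropen(6*sqrt(3), 84/5)), ProductSet({-7/2, -1/5, 5/98, 4/3, 84/5, 82}, Interval.Ropen(4/3, 84/5)), ProductSet(Interval.Ropen(6*sqrt(3), 82), {4/3}))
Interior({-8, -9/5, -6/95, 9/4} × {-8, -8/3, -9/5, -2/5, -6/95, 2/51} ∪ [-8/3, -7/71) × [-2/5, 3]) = (-8/3, -7/71) × (-2/5, 3)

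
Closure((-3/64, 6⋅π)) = [-3/64, 6⋅π]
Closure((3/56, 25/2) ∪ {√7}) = [3/56, 25/2]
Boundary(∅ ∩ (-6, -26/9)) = ∅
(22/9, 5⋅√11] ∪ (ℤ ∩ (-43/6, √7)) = {-7, -6, …, 2} ∪ (22/9, 5⋅√11]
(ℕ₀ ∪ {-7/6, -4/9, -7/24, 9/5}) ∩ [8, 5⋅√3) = {8}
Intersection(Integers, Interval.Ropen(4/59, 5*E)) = Range(1, 14, 1)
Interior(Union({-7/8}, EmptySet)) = EmptySet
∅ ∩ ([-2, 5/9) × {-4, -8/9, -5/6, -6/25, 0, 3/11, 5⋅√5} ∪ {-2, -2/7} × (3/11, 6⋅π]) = ∅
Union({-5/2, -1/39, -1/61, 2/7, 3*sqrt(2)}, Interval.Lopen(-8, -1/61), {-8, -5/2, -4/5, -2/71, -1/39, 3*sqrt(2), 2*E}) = Union({2/7, 3*sqrt(2), 2*E}, Interval(-8, -1/61))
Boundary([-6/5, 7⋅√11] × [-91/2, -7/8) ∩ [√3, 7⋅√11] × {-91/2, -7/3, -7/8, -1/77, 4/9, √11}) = [√3, 7⋅√11] × {-91/2, -7/3}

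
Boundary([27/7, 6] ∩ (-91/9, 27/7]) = {27/7}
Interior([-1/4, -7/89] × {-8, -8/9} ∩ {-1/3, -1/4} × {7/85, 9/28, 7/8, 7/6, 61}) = ∅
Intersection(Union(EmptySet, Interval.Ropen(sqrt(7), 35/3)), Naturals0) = Range(3, 12, 1)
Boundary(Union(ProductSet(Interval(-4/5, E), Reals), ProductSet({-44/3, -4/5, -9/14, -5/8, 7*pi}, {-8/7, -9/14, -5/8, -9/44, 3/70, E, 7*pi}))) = Union(ProductSet({-4/5, E}, Reals), ProductSet({-44/3, -4/5, 7*pi}, {-8/7, -9/14, -5/8, -9/44, 3/70, E, 7*pi}))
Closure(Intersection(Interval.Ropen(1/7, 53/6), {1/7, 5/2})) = {1/7, 5/2}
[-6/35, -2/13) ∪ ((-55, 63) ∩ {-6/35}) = [-6/35, -2/13)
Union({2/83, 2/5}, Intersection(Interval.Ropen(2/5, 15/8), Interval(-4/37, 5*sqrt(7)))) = Union({2/83}, Interval.Ropen(2/5, 15/8))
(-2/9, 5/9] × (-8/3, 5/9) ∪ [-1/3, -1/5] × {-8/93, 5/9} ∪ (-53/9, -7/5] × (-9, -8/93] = ([-1/3, -1/5] × {-8/93, 5/9}) ∪ ((-53/9, -7/5] × (-9, -8/93]) ∪ ((-2/9, 5/9] × (-8/3, 5/9))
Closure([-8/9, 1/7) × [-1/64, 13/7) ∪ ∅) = ({-8/9, 1/7} × [-1/64, 13/7]) ∪ ([-8/9, 1/7] × {-1/64, 13/7}) ∪ ([-8/9, 1/7) × [-1/64, 13/7))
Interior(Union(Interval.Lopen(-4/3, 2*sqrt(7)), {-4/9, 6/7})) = Interval.open(-4/3, 2*sqrt(7))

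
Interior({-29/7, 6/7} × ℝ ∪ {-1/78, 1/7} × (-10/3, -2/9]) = ∅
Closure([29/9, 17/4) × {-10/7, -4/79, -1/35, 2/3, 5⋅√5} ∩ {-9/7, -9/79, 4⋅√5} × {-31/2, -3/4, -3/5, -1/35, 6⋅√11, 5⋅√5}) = ∅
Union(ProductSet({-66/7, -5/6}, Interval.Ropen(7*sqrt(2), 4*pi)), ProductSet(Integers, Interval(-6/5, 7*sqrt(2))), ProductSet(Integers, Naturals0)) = Union(ProductSet({-66/7, -5/6}, Interval.Ropen(7*sqrt(2), 4*pi)), ProductSet(Integers, Union(Interval(-6/5, 7*sqrt(2)), Naturals0)))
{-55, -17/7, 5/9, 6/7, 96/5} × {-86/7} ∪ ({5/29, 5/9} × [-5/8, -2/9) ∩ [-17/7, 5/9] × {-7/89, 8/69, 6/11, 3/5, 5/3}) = {-55, -17/7, 5/9, 6/7, 96/5} × {-86/7}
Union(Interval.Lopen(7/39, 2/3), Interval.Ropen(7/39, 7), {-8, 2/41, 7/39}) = Union({-8, 2/41}, Interval.Ropen(7/39, 7))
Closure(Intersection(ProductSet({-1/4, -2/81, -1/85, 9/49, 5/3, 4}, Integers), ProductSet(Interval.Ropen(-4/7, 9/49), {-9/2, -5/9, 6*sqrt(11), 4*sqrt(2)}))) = EmptySet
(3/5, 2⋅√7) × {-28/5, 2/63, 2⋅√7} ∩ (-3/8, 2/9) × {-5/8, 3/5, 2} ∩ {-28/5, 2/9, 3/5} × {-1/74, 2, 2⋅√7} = ∅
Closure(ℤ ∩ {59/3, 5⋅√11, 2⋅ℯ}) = ∅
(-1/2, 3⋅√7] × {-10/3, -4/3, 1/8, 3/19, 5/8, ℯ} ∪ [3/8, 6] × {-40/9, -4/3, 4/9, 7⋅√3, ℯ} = ([3/8, 6] × {-40/9, -4/3, 4/9, 7⋅√3, ℯ}) ∪ ((-1/2, 3⋅√7] × {-10/3, -4/3, 1/8, 3/19, 5/8, ℯ})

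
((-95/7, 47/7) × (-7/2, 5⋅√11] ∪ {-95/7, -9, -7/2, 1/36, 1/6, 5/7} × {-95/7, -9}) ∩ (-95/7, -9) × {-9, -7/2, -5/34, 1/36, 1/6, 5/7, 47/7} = (-95/7, -9) × {-5/34, 1/36, 1/6, 5/7, 47/7}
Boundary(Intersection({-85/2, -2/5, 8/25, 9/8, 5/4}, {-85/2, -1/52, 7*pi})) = {-85/2}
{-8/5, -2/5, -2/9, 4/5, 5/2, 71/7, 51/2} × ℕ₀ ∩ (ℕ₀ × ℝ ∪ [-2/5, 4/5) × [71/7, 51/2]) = {-2/5, -2/9} × {11, 12, …, 25}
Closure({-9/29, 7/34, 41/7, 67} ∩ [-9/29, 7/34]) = {-9/29, 7/34}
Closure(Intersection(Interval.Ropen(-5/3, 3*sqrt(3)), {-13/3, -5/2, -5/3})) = {-5/3}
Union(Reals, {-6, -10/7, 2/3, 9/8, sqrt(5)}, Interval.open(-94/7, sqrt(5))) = Interval(-oo, oo)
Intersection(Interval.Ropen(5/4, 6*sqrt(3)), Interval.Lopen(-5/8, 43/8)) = Interval(5/4, 43/8)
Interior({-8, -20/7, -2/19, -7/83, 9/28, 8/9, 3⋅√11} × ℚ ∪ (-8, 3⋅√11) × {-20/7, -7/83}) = ∅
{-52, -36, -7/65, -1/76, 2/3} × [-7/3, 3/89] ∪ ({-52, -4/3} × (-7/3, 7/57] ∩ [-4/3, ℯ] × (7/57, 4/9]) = {-52, -36, -7/65, -1/76, 2/3} × [-7/3, 3/89]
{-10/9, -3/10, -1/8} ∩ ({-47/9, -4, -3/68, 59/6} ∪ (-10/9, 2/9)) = {-3/10, -1/8}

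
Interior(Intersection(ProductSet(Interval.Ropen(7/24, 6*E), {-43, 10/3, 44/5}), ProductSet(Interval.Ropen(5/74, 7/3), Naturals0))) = EmptySet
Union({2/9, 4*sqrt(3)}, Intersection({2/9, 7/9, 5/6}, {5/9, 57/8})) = {2/9, 4*sqrt(3)}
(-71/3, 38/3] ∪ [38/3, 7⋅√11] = (-71/3, 7⋅√11]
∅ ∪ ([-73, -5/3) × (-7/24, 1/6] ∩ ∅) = ∅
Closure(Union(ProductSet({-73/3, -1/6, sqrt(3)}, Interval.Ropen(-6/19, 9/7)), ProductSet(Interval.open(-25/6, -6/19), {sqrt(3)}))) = Union(ProductSet({-73/3, -1/6, sqrt(3)}, Interval(-6/19, 9/7)), ProductSet(Interval(-25/6, -6/19), {sqrt(3)}))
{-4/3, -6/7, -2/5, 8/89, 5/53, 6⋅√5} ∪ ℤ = ℤ ∪ {-4/3, -6/7, -2/5, 8/89, 5/53, 6⋅√5}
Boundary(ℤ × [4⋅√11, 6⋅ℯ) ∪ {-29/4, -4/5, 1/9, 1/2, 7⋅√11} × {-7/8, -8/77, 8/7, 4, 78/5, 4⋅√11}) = (ℤ × [4⋅√11, 6⋅ℯ]) ∪ ({-29/4, -4/5, 1/9, 1/2, 7⋅√11} × {-7/8, -8/77, 8/7, 4, 78/5, 4⋅√11})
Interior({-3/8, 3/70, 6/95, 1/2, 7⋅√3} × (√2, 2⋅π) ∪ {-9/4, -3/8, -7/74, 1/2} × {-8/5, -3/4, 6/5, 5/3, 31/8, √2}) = ∅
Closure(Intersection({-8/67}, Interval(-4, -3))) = EmptySet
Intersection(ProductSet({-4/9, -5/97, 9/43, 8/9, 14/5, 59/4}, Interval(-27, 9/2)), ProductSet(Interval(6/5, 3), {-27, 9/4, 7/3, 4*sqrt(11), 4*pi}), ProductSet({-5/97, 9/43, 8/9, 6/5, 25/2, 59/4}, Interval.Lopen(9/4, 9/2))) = EmptySet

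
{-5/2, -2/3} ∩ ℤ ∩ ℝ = ∅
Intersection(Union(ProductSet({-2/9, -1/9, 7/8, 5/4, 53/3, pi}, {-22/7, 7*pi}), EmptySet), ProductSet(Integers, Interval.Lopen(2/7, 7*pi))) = EmptySet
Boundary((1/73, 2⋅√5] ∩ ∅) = ∅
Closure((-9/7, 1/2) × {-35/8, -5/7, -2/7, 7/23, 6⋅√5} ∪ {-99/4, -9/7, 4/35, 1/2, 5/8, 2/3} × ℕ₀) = ({-99/4, -9/7, 4/35, 1/2, 5/8, 2/3} × ℕ₀) ∪ ([-9/7, 1/2] × {-35/8, -5/7, -2/7, 7/23, 6⋅√5})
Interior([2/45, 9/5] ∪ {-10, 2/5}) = (2/45, 9/5)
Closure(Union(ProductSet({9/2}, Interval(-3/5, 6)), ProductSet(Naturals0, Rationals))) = Union(ProductSet({9/2}, Interval(-3/5, 6)), ProductSet(Naturals0, Reals))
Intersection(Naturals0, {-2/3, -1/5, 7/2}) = EmptySet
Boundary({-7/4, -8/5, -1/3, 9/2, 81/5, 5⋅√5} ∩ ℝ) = {-7/4, -8/5, -1/3, 9/2, 81/5, 5⋅√5}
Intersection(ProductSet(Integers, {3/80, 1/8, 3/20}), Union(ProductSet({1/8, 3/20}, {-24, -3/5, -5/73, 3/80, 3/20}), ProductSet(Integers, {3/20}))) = ProductSet(Integers, {3/20})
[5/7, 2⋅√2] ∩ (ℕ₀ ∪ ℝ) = [5/7, 2⋅√2]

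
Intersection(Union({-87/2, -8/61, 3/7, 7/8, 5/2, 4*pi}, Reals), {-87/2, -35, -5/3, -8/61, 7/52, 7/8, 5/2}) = {-87/2, -35, -5/3, -8/61, 7/52, 7/8, 5/2}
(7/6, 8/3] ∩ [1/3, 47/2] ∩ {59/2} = ∅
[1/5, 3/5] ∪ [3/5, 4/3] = [1/5, 4/3]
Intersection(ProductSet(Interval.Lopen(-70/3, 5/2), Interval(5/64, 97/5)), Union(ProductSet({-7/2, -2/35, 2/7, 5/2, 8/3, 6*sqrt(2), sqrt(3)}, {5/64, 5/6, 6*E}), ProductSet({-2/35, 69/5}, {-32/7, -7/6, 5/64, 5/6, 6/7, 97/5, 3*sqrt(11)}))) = Union(ProductSet({-2/35}, {5/64, 5/6, 6/7, 97/5, 3*sqrt(11)}), ProductSet({-7/2, -2/35, 2/7, 5/2, sqrt(3)}, {5/64, 5/6, 6*E}))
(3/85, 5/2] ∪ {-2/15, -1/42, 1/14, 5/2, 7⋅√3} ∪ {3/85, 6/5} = {-2/15, -1/42, 7⋅√3} ∪ [3/85, 5/2]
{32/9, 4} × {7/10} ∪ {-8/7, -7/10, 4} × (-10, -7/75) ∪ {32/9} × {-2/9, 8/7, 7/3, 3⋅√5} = ({32/9, 4} × {7/10}) ∪ ({-8/7, -7/10, 4} × (-10, -7/75)) ∪ ({32/9} × {-2/9, 8/7, 7/3, 3⋅√5})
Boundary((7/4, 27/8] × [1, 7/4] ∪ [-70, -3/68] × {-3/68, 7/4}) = ({7/4, 27/8} × [1, 7/4]) ∪ ([-70, -3/68] × {-3/68, 7/4}) ∪ ([7/4, 27/8] × {1, 7/4})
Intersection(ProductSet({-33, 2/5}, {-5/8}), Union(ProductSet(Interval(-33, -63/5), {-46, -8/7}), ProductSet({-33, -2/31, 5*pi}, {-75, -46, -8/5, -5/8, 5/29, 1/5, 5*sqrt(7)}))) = ProductSet({-33}, {-5/8})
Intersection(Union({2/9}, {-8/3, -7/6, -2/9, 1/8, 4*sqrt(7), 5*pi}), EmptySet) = EmptySet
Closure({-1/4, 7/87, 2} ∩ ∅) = ∅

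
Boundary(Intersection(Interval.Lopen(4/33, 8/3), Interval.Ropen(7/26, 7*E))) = {7/26, 8/3}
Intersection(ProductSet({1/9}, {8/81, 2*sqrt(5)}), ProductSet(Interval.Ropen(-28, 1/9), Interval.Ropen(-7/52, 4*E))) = EmptySet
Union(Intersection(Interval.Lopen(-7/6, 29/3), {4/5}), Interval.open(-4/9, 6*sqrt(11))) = Interval.open(-4/9, 6*sqrt(11))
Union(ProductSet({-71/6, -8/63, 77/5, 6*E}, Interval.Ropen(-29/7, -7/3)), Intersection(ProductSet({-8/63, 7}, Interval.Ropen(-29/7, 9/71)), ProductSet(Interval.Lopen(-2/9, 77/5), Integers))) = Union(ProductSet({-8/63, 7}, Range(-4, 1, 1)), ProductSet({-71/6, -8/63, 77/5, 6*E}, Interval.Ropen(-29/7, -7/3)))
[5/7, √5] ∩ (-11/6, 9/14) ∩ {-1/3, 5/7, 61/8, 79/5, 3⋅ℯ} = ∅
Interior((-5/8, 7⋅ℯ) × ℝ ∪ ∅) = (-5/8, 7⋅ℯ) × ℝ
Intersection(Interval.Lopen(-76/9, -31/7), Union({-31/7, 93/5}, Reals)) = Interval.Lopen(-76/9, -31/7)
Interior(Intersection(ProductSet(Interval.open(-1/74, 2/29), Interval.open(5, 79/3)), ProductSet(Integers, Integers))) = EmptySet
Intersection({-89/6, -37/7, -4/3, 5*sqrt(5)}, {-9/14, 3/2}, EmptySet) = EmptySet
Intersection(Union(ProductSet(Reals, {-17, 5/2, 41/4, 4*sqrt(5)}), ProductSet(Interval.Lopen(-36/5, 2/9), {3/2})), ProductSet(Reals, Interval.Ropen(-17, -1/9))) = ProductSet(Reals, {-17})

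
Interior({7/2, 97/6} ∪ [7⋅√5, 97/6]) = (7⋅√5, 97/6)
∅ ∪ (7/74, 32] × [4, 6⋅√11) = (7/74, 32] × [4, 6⋅√11)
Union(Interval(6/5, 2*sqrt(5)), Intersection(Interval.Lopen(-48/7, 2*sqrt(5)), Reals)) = Interval.Lopen(-48/7, 2*sqrt(5))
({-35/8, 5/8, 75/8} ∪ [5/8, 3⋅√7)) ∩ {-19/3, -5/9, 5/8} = {5/8}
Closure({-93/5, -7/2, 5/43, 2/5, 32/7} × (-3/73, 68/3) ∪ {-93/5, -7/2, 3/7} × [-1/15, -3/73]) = ({-93/5, -7/2, 3/7} × [-1/15, -3/73]) ∪ ({-93/5, -7/2, 5/43, 2/5, 32/7} × [-3/73, 68/3])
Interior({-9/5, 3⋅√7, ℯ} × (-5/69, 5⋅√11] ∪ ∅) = ∅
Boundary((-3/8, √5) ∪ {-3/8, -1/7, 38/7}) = {-3/8, 38/7, √5}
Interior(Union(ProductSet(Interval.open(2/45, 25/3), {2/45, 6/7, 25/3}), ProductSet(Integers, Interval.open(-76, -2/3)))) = EmptySet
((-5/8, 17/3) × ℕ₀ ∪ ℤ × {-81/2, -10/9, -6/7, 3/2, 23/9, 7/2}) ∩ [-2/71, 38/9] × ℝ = ([-2/71, 38/9] × ℕ₀) ∪ ({0, 1, …, 4} × {-81/2, -10/9, -6/7, 3/2, 23/9, 7/2})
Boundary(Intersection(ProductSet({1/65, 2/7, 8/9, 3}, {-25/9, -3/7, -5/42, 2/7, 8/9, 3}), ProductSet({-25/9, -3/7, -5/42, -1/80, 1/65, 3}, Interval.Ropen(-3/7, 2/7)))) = ProductSet({1/65, 3}, {-3/7, -5/42})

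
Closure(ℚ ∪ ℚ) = ℝ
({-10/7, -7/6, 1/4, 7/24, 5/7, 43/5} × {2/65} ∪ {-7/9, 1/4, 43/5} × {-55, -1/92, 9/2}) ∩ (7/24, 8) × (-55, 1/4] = {5/7} × {2/65}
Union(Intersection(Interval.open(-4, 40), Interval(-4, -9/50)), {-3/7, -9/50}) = Interval.Lopen(-4, -9/50)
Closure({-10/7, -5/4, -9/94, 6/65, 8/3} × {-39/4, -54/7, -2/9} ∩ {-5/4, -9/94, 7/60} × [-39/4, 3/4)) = {-5/4, -9/94} × {-39/4, -54/7, -2/9}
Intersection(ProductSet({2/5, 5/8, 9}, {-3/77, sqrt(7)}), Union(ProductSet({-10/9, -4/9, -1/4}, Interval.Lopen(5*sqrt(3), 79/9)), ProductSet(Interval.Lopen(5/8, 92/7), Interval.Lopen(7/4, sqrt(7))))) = ProductSet({9}, {sqrt(7)})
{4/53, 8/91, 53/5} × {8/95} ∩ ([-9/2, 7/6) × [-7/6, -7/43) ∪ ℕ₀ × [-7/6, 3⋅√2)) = ∅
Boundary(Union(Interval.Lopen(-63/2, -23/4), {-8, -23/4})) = {-63/2, -23/4}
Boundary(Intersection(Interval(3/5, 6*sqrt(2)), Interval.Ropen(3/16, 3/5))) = EmptySet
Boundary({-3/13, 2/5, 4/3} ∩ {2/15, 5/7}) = ∅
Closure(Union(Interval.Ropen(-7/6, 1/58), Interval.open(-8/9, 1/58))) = Interval(-7/6, 1/58)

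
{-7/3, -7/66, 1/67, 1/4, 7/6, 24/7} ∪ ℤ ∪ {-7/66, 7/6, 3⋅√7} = ℤ ∪ {-7/3, -7/66, 1/67, 1/4, 7/6, 24/7, 3⋅√7}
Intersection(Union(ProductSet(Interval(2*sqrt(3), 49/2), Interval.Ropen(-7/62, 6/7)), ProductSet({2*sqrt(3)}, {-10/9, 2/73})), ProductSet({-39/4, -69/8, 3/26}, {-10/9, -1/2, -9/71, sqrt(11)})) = EmptySet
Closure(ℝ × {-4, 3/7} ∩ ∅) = ∅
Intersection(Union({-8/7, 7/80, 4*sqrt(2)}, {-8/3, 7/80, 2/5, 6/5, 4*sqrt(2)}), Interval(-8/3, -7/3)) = {-8/3}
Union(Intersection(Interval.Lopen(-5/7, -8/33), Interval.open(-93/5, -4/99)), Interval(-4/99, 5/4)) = Union(Interval.Lopen(-5/7, -8/33), Interval(-4/99, 5/4))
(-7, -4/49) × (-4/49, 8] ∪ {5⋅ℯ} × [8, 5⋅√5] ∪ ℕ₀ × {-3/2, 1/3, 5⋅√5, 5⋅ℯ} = ((-7, -4/49) × (-4/49, 8]) ∪ (ℕ₀ × {-3/2, 1/3, 5⋅√5, 5⋅ℯ}) ∪ ({5⋅ℯ} × [8, 5⋅√5])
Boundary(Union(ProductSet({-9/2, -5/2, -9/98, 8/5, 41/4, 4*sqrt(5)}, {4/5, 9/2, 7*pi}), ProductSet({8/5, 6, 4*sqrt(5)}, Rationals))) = Union(ProductSet({8/5, 6, 4*sqrt(5)}, Reals), ProductSet({-9/2, -5/2, -9/98, 8/5, 41/4, 4*sqrt(5)}, {4/5, 9/2, 7*pi}))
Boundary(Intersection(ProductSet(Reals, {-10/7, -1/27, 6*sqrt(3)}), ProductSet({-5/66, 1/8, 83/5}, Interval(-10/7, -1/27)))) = ProductSet({-5/66, 1/8, 83/5}, {-10/7, -1/27})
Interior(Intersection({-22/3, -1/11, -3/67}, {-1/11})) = EmptySet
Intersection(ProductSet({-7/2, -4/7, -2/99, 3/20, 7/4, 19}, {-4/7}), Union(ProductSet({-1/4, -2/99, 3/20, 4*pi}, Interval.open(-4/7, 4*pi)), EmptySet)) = EmptySet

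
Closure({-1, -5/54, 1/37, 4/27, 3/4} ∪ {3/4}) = {-1, -5/54, 1/37, 4/27, 3/4}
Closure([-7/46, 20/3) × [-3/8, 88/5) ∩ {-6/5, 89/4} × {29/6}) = ∅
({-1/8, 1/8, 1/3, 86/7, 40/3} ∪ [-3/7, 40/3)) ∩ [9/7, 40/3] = [9/7, 40/3]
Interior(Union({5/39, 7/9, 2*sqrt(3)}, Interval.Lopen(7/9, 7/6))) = Interval.open(7/9, 7/6)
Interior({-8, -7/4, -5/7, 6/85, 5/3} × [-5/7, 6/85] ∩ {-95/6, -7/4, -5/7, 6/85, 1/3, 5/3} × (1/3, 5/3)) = ∅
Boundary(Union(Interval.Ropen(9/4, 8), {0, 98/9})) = {0, 9/4, 8, 98/9}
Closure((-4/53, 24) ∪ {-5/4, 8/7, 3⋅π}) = {-5/4} ∪ [-4/53, 24]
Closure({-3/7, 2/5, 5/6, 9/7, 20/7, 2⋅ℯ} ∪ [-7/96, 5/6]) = {-3/7, 9/7, 20/7, 2⋅ℯ} ∪ [-7/96, 5/6]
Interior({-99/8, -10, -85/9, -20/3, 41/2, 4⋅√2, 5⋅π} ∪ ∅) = ∅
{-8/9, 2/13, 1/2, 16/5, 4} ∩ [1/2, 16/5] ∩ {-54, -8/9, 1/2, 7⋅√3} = {1/2}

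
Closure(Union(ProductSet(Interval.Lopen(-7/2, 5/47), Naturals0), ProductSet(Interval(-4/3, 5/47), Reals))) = Union(ProductSet(Interval(-7/2, 5/47), Naturals0), ProductSet(Interval(-4/3, 5/47), Reals))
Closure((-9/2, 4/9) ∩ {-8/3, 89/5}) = {-8/3}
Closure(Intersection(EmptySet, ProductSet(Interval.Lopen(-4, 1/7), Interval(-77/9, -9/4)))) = EmptySet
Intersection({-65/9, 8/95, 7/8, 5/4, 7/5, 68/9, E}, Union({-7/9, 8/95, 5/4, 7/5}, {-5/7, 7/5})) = {8/95, 5/4, 7/5}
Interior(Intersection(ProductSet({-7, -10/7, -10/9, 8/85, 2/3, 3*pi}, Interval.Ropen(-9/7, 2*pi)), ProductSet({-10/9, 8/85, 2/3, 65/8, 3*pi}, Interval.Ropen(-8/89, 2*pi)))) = EmptySet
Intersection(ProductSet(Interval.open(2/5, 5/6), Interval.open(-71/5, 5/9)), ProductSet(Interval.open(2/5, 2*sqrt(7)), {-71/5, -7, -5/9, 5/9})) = ProductSet(Interval.open(2/5, 5/6), {-7, -5/9})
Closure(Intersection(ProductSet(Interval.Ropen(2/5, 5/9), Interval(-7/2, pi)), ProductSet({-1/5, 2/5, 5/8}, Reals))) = ProductSet({2/5}, Interval(-7/2, pi))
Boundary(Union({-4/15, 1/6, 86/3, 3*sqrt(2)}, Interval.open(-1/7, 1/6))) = {-4/15, -1/7, 1/6, 86/3, 3*sqrt(2)}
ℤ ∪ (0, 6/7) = ℤ ∪ [0, 6/7)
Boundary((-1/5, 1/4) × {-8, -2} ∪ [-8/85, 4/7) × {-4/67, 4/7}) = ([-1/5, 1/4] × {-8, -2}) ∪ ([-8/85, 4/7] × {-4/67, 4/7})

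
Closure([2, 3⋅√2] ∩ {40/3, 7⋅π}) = ∅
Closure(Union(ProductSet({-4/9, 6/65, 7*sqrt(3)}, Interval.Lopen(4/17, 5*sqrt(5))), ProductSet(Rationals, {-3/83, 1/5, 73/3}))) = Union(ProductSet({-4/9, 6/65, 7*sqrt(3)}, Interval(4/17, 5*sqrt(5))), ProductSet(Reals, {-3/83, 1/5, 73/3}))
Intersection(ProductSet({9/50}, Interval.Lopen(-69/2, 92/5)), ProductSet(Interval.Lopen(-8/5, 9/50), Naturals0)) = ProductSet({9/50}, Range(0, 19, 1))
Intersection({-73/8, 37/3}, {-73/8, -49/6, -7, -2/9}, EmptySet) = EmptySet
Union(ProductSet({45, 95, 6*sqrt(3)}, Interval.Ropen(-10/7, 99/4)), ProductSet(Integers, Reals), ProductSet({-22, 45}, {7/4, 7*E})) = Union(ProductSet({45, 95, 6*sqrt(3)}, Interval.Ropen(-10/7, 99/4)), ProductSet(Integers, Reals))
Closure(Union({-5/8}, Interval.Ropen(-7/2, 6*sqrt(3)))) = Interval(-7/2, 6*sqrt(3))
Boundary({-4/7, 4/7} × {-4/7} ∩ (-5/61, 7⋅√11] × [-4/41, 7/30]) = ∅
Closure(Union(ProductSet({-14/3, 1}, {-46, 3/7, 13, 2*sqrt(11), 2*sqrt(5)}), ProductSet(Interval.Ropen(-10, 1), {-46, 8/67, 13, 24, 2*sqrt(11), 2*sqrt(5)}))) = Union(ProductSet({-14/3, 1}, {-46, 3/7, 13, 2*sqrt(11), 2*sqrt(5)}), ProductSet(Interval(-10, 1), {-46, 8/67, 13, 24, 2*sqrt(11), 2*sqrt(5)}))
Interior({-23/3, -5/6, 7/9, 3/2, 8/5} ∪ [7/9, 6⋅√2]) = (7/9, 6⋅√2)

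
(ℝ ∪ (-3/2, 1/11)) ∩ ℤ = ℤ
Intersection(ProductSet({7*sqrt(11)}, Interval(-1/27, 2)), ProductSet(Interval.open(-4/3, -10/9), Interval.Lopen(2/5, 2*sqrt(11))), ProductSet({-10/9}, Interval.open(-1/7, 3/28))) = EmptySet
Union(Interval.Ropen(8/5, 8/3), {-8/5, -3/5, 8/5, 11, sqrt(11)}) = Union({-8/5, -3/5, 11, sqrt(11)}, Interval.Ropen(8/5, 8/3))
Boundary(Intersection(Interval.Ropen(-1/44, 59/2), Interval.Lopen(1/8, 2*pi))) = {1/8, 2*pi}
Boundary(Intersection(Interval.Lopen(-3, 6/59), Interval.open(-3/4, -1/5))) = {-3/4, -1/5}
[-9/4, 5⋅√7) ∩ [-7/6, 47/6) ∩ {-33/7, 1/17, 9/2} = {1/17, 9/2}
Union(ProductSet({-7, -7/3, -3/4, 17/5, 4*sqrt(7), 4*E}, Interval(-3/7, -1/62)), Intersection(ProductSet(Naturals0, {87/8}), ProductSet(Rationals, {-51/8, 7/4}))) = ProductSet({-7, -7/3, -3/4, 17/5, 4*sqrt(7), 4*E}, Interval(-3/7, -1/62))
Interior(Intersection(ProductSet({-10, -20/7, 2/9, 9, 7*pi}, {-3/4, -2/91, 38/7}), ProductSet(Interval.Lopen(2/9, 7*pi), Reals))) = EmptySet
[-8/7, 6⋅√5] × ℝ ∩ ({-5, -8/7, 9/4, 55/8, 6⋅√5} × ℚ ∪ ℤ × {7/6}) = ({-1, 0, …, 13} × {7/6}) ∪ ({-8/7, 9/4, 55/8, 6⋅√5} × ℚ)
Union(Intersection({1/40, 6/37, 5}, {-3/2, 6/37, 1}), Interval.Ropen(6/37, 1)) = Interval.Ropen(6/37, 1)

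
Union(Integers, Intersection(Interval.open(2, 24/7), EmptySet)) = Integers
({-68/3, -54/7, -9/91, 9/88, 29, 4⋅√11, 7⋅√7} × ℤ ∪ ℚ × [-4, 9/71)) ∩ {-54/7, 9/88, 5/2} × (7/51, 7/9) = ∅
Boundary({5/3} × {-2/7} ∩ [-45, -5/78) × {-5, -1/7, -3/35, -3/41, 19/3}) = ∅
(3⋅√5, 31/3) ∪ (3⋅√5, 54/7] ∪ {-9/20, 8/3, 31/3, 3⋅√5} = {-9/20, 8/3} ∪ [3⋅√5, 31/3]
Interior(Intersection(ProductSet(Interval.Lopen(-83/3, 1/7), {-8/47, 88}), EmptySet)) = EmptySet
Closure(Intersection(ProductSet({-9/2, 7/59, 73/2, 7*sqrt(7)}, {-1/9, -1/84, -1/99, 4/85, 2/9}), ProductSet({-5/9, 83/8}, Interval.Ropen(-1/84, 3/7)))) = EmptySet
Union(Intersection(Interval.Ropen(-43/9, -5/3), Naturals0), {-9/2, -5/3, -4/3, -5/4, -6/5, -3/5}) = {-9/2, -5/3, -4/3, -5/4, -6/5, -3/5}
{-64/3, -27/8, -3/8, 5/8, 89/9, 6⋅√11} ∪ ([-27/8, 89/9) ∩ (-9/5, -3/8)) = {-64/3, -27/8, 5/8, 89/9, 6⋅√11} ∪ (-9/5, -3/8]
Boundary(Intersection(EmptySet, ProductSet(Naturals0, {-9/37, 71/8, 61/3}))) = EmptySet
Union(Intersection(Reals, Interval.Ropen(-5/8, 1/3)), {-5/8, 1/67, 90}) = Union({90}, Interval.Ropen(-5/8, 1/3))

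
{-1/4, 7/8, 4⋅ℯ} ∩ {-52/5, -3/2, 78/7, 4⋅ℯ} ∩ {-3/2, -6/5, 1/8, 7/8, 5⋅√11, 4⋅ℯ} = {4⋅ℯ}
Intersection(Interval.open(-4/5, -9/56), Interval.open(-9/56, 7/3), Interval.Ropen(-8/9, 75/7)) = EmptySet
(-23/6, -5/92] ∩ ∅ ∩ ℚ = ∅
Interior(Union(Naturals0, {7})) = EmptySet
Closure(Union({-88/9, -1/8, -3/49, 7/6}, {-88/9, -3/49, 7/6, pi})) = {-88/9, -1/8, -3/49, 7/6, pi}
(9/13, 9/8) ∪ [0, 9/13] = [0, 9/8)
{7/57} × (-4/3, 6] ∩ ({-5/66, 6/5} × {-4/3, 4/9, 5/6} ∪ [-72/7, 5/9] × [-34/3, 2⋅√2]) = {7/57} × (-4/3, 2⋅√2]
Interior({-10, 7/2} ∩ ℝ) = ∅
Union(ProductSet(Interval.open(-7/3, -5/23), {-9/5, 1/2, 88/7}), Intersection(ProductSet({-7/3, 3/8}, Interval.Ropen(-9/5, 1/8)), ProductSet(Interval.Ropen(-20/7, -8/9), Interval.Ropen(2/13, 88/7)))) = ProductSet(Interval.open(-7/3, -5/23), {-9/5, 1/2, 88/7})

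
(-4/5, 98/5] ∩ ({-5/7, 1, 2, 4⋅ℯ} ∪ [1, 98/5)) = {-5/7} ∪ [1, 98/5)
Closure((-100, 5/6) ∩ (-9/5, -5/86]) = [-9/5, -5/86]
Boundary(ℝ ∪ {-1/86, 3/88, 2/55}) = ∅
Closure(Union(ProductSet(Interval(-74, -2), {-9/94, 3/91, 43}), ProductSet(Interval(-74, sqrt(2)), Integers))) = Union(ProductSet(Interval(-74, -2), {-9/94, 3/91, 43}), ProductSet(Interval(-74, sqrt(2)), Integers))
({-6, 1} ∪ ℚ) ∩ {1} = {1}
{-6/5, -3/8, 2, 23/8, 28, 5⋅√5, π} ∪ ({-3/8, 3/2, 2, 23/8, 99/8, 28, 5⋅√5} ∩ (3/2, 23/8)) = {-6/5, -3/8, 2, 23/8, 28, 5⋅√5, π}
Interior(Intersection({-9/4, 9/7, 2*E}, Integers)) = EmptySet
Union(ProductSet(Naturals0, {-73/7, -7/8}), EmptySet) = ProductSet(Naturals0, {-73/7, -7/8})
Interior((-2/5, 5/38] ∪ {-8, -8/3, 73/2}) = (-2/5, 5/38)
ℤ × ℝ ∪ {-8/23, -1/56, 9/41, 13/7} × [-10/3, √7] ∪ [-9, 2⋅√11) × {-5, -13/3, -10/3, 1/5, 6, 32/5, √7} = (ℤ × ℝ) ∪ ({-8/23, -1/56, 9/41, 13/7} × [-10/3, √7]) ∪ ([-9, 2⋅√11) × {-5, -13/3, -10/3, 1/5, 6, 32/5, √7})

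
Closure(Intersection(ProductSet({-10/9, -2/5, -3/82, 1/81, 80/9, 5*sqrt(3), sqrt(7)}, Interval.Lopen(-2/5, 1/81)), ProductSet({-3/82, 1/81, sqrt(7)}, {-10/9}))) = EmptySet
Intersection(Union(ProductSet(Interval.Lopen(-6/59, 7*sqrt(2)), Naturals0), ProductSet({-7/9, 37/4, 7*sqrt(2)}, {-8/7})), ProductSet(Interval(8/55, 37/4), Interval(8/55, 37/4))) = ProductSet(Interval(8/55, 37/4), Range(1, 10, 1))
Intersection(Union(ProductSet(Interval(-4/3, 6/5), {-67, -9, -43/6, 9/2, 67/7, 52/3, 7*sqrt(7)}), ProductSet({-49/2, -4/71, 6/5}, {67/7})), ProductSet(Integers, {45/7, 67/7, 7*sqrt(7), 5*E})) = ProductSet(Range(-1, 2, 1), {67/7, 7*sqrt(7)})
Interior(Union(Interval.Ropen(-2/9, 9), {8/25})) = Interval.open(-2/9, 9)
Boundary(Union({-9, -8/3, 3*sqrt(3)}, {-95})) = {-95, -9, -8/3, 3*sqrt(3)}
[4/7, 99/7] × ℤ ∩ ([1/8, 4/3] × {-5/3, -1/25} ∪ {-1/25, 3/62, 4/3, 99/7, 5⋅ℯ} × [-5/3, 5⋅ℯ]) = {4/3, 99/7, 5⋅ℯ} × {-1, 0, …, 13}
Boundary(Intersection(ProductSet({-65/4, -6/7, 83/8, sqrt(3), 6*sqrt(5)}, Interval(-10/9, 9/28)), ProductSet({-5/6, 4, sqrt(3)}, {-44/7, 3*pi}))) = EmptySet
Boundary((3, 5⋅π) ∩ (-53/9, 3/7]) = ∅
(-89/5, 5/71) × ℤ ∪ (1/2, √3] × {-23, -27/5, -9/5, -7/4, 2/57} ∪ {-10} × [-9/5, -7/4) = ((-89/5, 5/71) × ℤ) ∪ ({-10} × [-9/5, -7/4)) ∪ ((1/2, √3] × {-23, -27/5, -9/5, -7/4, 2/57})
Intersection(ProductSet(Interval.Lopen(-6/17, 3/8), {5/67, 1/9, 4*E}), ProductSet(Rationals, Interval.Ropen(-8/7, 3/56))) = EmptySet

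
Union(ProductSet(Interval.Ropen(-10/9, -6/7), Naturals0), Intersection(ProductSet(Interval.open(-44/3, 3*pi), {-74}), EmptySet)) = ProductSet(Interval.Ropen(-10/9, -6/7), Naturals0)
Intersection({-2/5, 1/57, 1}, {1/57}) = {1/57}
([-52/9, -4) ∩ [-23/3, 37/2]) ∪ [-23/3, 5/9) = [-23/3, 5/9)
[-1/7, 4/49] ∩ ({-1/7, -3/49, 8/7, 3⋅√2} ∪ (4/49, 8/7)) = {-1/7, -3/49}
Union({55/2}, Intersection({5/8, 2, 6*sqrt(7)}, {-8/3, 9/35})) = {55/2}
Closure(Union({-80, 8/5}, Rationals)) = Reals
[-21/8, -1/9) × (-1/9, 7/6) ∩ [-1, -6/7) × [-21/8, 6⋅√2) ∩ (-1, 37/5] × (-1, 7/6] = (-1, -6/7) × (-1/9, 7/6)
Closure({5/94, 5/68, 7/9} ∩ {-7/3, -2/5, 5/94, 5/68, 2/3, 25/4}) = {5/94, 5/68}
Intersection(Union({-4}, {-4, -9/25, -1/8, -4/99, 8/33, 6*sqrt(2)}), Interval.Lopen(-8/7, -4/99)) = {-9/25, -1/8, -4/99}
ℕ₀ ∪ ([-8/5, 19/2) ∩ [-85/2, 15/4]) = [-8/5, 15/4] ∪ ℕ₀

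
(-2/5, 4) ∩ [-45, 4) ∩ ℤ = {0, 1, 2, 3}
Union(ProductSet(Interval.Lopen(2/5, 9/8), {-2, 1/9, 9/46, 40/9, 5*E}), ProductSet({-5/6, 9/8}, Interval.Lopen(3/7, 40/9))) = Union(ProductSet({-5/6, 9/8}, Interval.Lopen(3/7, 40/9)), ProductSet(Interval.Lopen(2/5, 9/8), {-2, 1/9, 9/46, 40/9, 5*E}))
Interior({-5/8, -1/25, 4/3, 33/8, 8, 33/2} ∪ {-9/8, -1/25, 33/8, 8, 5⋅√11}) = ∅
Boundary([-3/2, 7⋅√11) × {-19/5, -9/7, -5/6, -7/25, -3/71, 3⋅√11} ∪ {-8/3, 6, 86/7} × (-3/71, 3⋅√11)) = ({-8/3, 6, 86/7} × [-3/71, 3⋅√11]) ∪ ([-3/2, 7⋅√11] × {-19/5, -9/7, -5/6, -7/25, -3/71, 3⋅√11})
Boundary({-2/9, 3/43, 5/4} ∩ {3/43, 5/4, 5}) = {3/43, 5/4}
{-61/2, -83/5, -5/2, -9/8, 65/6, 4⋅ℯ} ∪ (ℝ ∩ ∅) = {-61/2, -83/5, -5/2, -9/8, 65/6, 4⋅ℯ}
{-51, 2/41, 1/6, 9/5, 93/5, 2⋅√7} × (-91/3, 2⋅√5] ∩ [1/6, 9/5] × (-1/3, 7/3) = {1/6, 9/5} × (-1/3, 7/3)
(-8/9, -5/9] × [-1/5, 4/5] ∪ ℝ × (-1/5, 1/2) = (ℝ × (-1/5, 1/2)) ∪ ((-8/9, -5/9] × [-1/5, 4/5])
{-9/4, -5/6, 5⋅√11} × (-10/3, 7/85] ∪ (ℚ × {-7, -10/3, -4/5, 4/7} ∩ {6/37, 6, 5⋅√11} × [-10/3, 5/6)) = ({6/37, 6} × {-10/3, -4/5, 4/7}) ∪ ({-9/4, -5/6, 5⋅√11} × (-10/3, 7/85])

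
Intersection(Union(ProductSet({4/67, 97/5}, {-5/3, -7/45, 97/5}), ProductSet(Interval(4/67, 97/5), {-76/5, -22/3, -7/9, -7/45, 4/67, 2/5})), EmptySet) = EmptySet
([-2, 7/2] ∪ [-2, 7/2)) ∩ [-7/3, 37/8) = [-2, 7/2]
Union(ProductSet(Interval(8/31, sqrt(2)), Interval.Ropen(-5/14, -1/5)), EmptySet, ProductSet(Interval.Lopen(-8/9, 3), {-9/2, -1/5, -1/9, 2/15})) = Union(ProductSet(Interval.Lopen(-8/9, 3), {-9/2, -1/5, -1/9, 2/15}), ProductSet(Interval(8/31, sqrt(2)), Interval.Ropen(-5/14, -1/5)))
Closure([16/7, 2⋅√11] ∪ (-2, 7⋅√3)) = [-2, 7⋅√3]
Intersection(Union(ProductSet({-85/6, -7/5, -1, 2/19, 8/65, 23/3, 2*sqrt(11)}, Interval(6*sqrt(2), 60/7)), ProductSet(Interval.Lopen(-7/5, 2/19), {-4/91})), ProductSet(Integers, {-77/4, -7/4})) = EmptySet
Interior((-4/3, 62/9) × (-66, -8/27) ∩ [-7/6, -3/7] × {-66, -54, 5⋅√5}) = ∅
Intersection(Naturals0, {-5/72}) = EmptySet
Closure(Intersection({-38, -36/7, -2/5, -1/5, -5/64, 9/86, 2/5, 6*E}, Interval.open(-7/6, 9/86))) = {-2/5, -1/5, -5/64}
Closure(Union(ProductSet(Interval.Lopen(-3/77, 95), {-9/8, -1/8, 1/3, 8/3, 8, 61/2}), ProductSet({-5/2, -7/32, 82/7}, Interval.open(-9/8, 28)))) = Union(ProductSet({-5/2, -7/32, 82/7}, Interval(-9/8, 28)), ProductSet(Interval(-3/77, 95), {-9/8, -1/8, 1/3, 8/3, 8, 61/2}))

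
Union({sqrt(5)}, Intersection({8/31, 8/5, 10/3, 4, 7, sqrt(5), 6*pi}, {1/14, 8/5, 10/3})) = {8/5, 10/3, sqrt(5)}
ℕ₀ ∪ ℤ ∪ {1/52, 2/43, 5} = ℤ ∪ {1/52, 2/43}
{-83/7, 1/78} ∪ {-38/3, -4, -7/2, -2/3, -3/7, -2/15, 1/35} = {-38/3, -83/7, -4, -7/2, -2/3, -3/7, -2/15, 1/78, 1/35}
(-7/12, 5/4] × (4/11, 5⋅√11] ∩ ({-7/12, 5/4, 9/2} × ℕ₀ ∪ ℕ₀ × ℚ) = ({5/4} × {1, 2, …, 16}) ∪ ({0, 1} × (ℚ ∩ (4/11, 5⋅√11]))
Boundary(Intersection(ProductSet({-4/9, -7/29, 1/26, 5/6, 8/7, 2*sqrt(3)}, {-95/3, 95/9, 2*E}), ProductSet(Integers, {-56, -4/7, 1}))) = EmptySet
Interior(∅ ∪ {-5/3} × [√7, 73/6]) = ∅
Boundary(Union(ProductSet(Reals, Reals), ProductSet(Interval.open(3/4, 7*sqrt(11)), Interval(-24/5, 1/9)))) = EmptySet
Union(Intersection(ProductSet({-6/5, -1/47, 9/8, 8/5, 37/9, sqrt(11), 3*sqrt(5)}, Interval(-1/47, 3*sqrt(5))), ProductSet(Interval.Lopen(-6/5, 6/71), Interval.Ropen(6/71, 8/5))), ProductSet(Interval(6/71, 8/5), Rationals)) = Union(ProductSet({-1/47}, Interval.Ropen(6/71, 8/5)), ProductSet(Interval(6/71, 8/5), Rationals))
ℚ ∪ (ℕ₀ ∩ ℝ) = ℚ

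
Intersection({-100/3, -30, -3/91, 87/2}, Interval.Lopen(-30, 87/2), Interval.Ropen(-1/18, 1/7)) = {-3/91}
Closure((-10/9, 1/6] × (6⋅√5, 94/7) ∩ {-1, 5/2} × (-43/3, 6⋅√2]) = ∅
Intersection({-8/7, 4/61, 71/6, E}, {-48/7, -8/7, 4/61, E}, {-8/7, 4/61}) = {-8/7, 4/61}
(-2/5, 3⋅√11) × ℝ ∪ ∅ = (-2/5, 3⋅√11) × ℝ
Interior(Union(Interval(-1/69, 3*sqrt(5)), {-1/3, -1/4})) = Interval.open(-1/69, 3*sqrt(5))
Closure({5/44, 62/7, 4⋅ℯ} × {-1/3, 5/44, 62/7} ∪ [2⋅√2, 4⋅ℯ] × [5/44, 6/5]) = ({5/44, 62/7, 4⋅ℯ} × {-1/3, 5/44, 62/7}) ∪ ([2⋅√2, 4⋅ℯ] × [5/44, 6/5])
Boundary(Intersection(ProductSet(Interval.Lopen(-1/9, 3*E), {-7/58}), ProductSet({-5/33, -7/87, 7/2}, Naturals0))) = EmptySet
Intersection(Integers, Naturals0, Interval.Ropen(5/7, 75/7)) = Range(1, 11, 1)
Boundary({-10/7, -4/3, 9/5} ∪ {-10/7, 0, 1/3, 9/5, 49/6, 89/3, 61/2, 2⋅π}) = {-10/7, -4/3, 0, 1/3, 9/5, 49/6, 89/3, 61/2, 2⋅π}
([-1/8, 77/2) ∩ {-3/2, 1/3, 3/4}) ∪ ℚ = ℚ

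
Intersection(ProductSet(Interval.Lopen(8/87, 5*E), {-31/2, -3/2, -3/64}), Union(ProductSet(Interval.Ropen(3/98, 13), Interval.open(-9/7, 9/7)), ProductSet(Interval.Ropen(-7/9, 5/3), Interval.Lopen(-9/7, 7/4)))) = ProductSet(Interval.open(8/87, 13), {-3/64})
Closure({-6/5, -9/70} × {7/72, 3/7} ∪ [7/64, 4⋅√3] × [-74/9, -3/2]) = ({-6/5, -9/70} × {7/72, 3/7}) ∪ ([7/64, 4⋅√3] × [-74/9, -3/2])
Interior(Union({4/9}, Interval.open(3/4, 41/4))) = Interval.open(3/4, 41/4)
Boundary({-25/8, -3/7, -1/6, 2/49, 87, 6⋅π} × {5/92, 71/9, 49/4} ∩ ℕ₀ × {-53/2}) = ∅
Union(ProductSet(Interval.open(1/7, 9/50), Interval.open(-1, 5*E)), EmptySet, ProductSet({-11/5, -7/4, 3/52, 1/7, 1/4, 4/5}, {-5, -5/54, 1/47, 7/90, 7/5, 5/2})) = Union(ProductSet({-11/5, -7/4, 3/52, 1/7, 1/4, 4/5}, {-5, -5/54, 1/47, 7/90, 7/5, 5/2}), ProductSet(Interval.open(1/7, 9/50), Interval.open(-1, 5*E)))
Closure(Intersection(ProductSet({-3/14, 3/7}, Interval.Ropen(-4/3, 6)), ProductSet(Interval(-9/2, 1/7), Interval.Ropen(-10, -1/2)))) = ProductSet({-3/14}, Interval(-4/3, -1/2))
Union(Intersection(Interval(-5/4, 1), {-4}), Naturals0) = Naturals0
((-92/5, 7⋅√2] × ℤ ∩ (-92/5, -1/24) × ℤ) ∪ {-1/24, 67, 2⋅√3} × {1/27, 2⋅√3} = ((-92/5, -1/24) × ℤ) ∪ ({-1/24, 67, 2⋅√3} × {1/27, 2⋅√3})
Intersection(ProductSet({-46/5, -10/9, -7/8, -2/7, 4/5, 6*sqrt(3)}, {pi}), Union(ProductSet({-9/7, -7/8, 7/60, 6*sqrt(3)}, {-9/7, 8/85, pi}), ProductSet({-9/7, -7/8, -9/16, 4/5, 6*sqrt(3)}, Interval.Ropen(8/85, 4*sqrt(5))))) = ProductSet({-7/8, 4/5, 6*sqrt(3)}, {pi})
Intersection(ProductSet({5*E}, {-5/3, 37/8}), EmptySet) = EmptySet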